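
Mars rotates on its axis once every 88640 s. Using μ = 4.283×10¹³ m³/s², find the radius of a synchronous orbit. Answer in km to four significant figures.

r_sync ≈ 20430 km

A synchronous orbit has period T, so by Kepler's third law a = (μT²/4π²)^(1/3).
μT²/4π² = 4.283×10¹³ × (8.864×10⁴)² / 39.48 = 8.524×10²¹ m³.
a = 2.043×10⁷ m = 20428 km.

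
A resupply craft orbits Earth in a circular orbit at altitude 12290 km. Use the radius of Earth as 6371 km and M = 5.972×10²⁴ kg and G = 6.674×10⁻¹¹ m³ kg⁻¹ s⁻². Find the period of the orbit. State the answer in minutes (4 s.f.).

μ = GM = 6.674×10⁻¹¹ × 5.972×10²⁴ = 3.986×10¹⁴ m³/s².
r = 6371 + 12290 = 18661 km = 1.8661×10⁷ m.
Kepler's third law: T = 2π√(r³/μ) = 2π√((1.866×10⁷)³ / 3.986×10¹⁴).
r³/μ = 1.630×10⁷ s², so T = 2π × 4.038×10³ = 2.537×10⁴ s.
Converting: 2.537×10⁴ s ÷ 60.00 = 422.8 minutes.

T ≈ 422.8 minutes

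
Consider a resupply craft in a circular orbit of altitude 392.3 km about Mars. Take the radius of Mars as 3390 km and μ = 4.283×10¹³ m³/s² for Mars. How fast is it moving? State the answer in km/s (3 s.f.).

v ≈ 3.37 km/s

r = 3390 + 392.3 = 3782.3 km = 3.7823×10⁶ m.
For a circular orbit v = √(μ/r) = √(4.283×10¹³ / 3.782×10⁶) = √(1.132×10⁷) = 3365 m/s.
That is 3.365 km/s.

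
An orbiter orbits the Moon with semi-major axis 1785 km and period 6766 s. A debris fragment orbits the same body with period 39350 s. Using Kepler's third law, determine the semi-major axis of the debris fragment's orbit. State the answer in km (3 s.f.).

Kepler's third law: a³ ∝ T², so a₂ = a₁ (T₂/T₁)^(2/3).
T₂/T₁ = 5.816, (T₂/T₁)^(2/3) = 3.234.
a₂ = 1785 × 3.234 = 5773 km.

a₂ ≈ 5770 km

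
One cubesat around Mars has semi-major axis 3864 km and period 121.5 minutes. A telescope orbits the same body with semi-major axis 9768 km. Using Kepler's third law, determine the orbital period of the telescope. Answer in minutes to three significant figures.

Kepler's third law: T² ∝ a³, so T₂ = T₁ (a₂/a₁)^(3/2).
a₂/a₁ = 2.528, (a₂/a₁)^(3/2) = 4.019.
T₂ = 121.5 × 4.019 = 488.3 minutes.

T₂ ≈ 488 minutes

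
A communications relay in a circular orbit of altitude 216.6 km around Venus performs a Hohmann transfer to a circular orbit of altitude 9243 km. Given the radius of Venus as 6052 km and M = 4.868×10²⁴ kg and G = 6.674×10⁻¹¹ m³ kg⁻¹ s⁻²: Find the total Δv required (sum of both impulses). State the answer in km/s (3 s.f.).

Δv_total ≈ 2.47 km/s

μ = GM = 6.674×10⁻¹¹ × 4.868×10²⁴ = 3.249×10¹⁴ m³/s².
r₁ = 6052 + 216.6 = 6268.6 km = 6.2686×10⁶ m.
r₂ = 6052 + 9243 = 15295 km = 1.5295×10⁷ m.
Transfer ellipse a_t = (r₁ + r₂)/2 = 1.078×10⁷ m.
At r₁: circular v_c1 = √(μ/r₁) = 7199 m/s; transfer-periapsis v_p = √[μ(2/r₁ − 1/a_t)] = 8575 m/s.
Δv₁ = v_p − v_c1 = 1375 m/s.
At r₂: circular v_c2 = √(μ/r₂) = 4609 m/s; transfer-apoapsis v_a = √[μ(2/r₂ − 1/a_t)] = 3514 m/s.
Δv₂ = v_c2 − v_a = 1095 m/s.
Total Δv = Δv₁ + Δv₂ = 2470 m/s = 2.470 km/s.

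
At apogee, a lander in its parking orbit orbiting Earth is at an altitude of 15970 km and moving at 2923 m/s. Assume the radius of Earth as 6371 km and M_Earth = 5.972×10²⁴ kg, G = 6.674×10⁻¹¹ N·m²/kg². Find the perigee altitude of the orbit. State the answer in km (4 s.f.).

μ = GM = 6.674×10⁻¹¹ × 5.972×10²⁴ = 3.986×10¹⁴ m³/s².
r_a = 6371 + 15970 = 22341 km = 2.234×10⁷ m.
Specific energy ε = v²/2 − μ/r = -1.357×10⁷ J/kg, so a = −μ/(2ε) = 1.469×10⁷ m.
The apsides satisfy r_p + r_a = 2a, so the perigee radius is 2a − r_a = 7.034×10⁶ m = 7034.0 km.
Perigee altitude = 7034.0 − 6371 = 662.99 km.

perigee altitude ≈ 663.0 km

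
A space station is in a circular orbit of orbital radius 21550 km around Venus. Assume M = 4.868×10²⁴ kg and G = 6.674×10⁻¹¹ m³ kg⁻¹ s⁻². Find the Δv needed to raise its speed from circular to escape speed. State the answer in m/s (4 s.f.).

μ = GM = 6.674×10⁻¹¹ × 4.868×10²⁴ = 3.249×10¹⁴ m³/s².
r = 21550 km = 2.155×10⁷ m.
Circular speed v_c = √(μ/r) = 3883 m/s.
Escape speed v_esc = √(2μ/r) = √2 × v_c = 5491 m/s.
Δv = v_esc − v_c = 1608 m/s.

Δv ≈ 1608 m/s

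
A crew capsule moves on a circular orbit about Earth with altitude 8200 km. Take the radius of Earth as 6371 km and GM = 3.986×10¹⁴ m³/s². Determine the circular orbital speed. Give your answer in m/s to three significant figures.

v ≈ 5230 m/s

r = 6371 + 8200 = 14571 km = 1.4571×10⁷ m.
For a circular orbit v = √(μ/r) = √(3.986×10¹⁴ / 1.457×10⁷) = √(2.736×10⁷) = 5230 m/s.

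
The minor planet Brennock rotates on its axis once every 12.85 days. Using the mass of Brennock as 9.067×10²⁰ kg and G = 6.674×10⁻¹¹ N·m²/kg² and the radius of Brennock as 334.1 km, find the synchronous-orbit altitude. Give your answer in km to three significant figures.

h_sync ≈ 12000 km

μ = GM = 6.674×10⁻¹¹ × 9.067×10²⁰ = 6.051×10¹⁰ m³/s².
T = 12.85 days = 1.110×10⁶ s.
A synchronous orbit has period T, so by Kepler's third law a = (μT²/4π²)^(1/3).
μT²/4π² = 6.051×10¹⁰ × (1.110×10⁶)² / 39.48 = 1.889×10²¹ m³.
a = 1.236×10⁷ m = 12363 km.
Altitude h = a − R = 12363 − 334.1 = 12028 km.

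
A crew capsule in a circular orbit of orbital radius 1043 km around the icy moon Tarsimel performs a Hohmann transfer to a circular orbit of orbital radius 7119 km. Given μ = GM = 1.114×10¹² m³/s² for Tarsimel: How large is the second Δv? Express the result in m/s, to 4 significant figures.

r₁ = 1043 km = 1.043×10⁶ m.
r₂ = 7119 km = 7.119×10⁶ m.
Transfer ellipse a_t = (r₁ + r₂)/2 = 4.081×10⁶ m.
At r₁: circular v_c1 = √(μ/r₁) = 1033 m/s; transfer-periapsis v_p = √[μ(2/r₁ − 1/a_t)] = 1365 m/s.
At r₂: circular v_c2 = √(μ/r₂) = 395.6 m/s; transfer-apoapsis v_a = √[μ(2/r₂ − 1/a_t)] = 200.0 m/s.
Δv₂ = v_c2 − v_a = 195.6 m/s.

Δv ≈ 195.6 m/s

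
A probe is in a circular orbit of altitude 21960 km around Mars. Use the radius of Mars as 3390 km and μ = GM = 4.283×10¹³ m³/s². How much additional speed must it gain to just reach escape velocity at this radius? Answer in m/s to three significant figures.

r = 3390 + 21960 = 25350 km = 2.5350×10⁷ m.
Circular speed v_c = √(μ/r) = 1300 m/s.
Escape speed v_esc = √(2μ/r) = √2 × v_c = 1838 m/s.
Δv = v_esc − v_c = 538.4 m/s.

Δv ≈ 538 m/s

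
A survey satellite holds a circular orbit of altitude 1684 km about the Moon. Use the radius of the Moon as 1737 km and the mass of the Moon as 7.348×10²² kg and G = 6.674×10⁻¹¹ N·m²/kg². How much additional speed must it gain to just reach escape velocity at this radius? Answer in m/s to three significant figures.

Δv ≈ 496 m/s

μ = GM = 6.674×10⁻¹¹ × 7.348×10²² = 4.904×10¹² m³/s².
r = 1737 + 1684 = 3421.0 km = 3.4210×10⁶ m.
Circular speed v_c = √(μ/r) = 1197 m/s.
Escape speed v_esc = √(2μ/r) = √2 × v_c = 1693 m/s.
Δv = v_esc − v_c = 495.9 m/s.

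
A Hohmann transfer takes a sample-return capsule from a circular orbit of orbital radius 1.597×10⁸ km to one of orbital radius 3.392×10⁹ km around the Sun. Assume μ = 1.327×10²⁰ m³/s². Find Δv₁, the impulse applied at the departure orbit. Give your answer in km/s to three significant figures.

Δv ≈ 11.0 km/s

r₁ = 1.597×10⁸ km = 1.597×10¹¹ m.
r₂ = 3.392×10⁹ km = 3.392×10¹² m.
Transfer ellipse a_t = (r₁ + r₂)/2 = 1.776×10¹² m.
At r₁: circular v_c1 = √(μ/r₁) = 28830 m/s; transfer-perihelion v_p = √[μ(2/r₁ − 1/a_t)] = 39840 m/s.
Δv₁ = v_p − v_c1 = 11010 m/s.
= 11.01 km/s.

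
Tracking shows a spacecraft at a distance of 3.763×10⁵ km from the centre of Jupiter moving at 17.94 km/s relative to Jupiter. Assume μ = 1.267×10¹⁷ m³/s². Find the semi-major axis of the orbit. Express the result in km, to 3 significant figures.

a ≈ 3.60×10⁵ km

r = 3.763×10⁸ m.
Specific orbital energy ε = v²/2 − μ/r = (17940)²/2 − 1.267×10¹⁷/3.763×10⁸ = -1.758×10⁸ J/kg.
Since ε = −μ/(2a), a = −μ/(2ε) = 3.604×10⁸ m = 3.6040×10⁵ km.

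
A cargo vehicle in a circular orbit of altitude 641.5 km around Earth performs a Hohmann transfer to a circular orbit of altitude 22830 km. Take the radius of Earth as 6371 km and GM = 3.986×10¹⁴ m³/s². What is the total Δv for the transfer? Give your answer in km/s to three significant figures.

Δv_total ≈ 3.43 km/s

r₁ = 6371 + 641.5 = 7012.5 km = 7.0125×10⁶ m.
r₂ = 6371 + 22830 = 29201 km = 2.9201×10⁷ m.
Transfer ellipse a_t = (r₁ + r₂)/2 = 1.811×10⁷ m.
At r₁: circular v_c1 = √(μ/r₁) = 7539 m/s; transfer-perigee v_p = √[μ(2/r₁ − 1/a_t)] = 9574 m/s.
Δv₁ = v_p − v_c1 = 2035 m/s.
At r₂: circular v_c2 = √(μ/r₂) = 3695 m/s; transfer-apogee v_a = √[μ(2/r₂ − 1/a_t)] = 2299 m/s.
Δv₂ = v_c2 − v_a = 1395 m/s.
Total Δv = Δv₁ + Δv₂ = 3430 m/s = 3.430 km/s.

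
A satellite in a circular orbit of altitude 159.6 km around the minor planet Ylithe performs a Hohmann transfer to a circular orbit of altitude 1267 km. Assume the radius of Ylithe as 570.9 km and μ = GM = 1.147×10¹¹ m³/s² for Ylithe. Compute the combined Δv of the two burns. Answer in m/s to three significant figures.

Δv_total ≈ 139 m/s

r₁ = 570.9 + 159.6 = 730.50 km = 7.3050×10⁵ m.
r₂ = 570.9 + 1267 = 1837.9 km = 1.8379×10⁶ m.
Transfer ellipse a_t = (r₁ + r₂)/2 = 1.284×10⁶ m.
At r₁: circular v_c1 = √(μ/r₁) = 396.3 m/s; transfer-periapsis v_p = √[μ(2/r₁ − 1/a_t)] = 474.0 m/s.
Δv₁ = v_p − v_c1 = 77.79 m/s.
At r₂: circular v_c2 = √(μ/r₂) = 249.8 m/s; transfer-apoapsis v_a = √[μ(2/r₂ − 1/a_t)] = 188.4 m/s.
Δv₂ = v_c2 − v_a = 61.40 m/s.
Total Δv = Δv₁ + Δv₂ = 139.2 m/s.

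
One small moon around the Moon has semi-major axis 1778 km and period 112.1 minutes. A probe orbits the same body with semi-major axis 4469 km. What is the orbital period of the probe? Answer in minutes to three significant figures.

T₂ ≈ 447 minutes

Kepler's third law: T² ∝ a³, so T₂ = T₁ (a₂/a₁)^(3/2).
a₂/a₁ = 2.513, (a₂/a₁)^(3/2) = 3.985.
T₂ = 112.1 × 3.985 = 446.7 minutes.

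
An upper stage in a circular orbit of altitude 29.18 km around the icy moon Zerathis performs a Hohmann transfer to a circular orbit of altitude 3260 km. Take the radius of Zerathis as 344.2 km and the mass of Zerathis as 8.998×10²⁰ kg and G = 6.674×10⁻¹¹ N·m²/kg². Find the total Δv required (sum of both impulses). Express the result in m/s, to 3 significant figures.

Δv_total ≈ 212 m/s

μ = GM = 6.674×10⁻¹¹ × 8.998×10²⁰ = 6.005×10¹⁰ m³/s².
r₁ = 344.2 + 29.18 = 373.38 km = 3.7338×10⁵ m.
r₂ = 344.2 + 3260 = 3604.2 km = 3.6042×10⁶ m.
Transfer ellipse a_t = (r₁ + r₂)/2 = 1.989×10⁶ m.
At r₁: circular v_c1 = √(μ/r₁) = 401.0 m/s; transfer-periapsis v_p = √[μ(2/r₁ − 1/a_t)] = 539.9 m/s.
Δv₁ = v_p − v_c1 = 138.8 m/s.
At r₂: circular v_c2 = √(μ/r₂) = 129.1 m/s; transfer-apoapsis v_a = √[μ(2/r₂ − 1/a_t)] = 55.93 m/s.
Δv₂ = v_c2 − v_a = 73.15 m/s.
Total Δv = Δv₁ + Δv₂ = 212.0 m/s.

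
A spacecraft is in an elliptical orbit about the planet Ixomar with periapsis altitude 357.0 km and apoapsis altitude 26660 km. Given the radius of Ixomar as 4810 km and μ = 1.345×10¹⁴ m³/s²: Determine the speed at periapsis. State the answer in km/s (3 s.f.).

r_p = 4810 + 357.0 = 5167.0 km = 5.1670×10⁶ m.
r_a = 4810 + 26660 = 31470 km = 3.1470×10⁷ m.
Semi-major axis a = (r_p + r_a)/2 = 18318 km = 1.832×10⁷ m.
Vis-viva: v² = μ(2/r − 1/a) = 1.345×10¹⁴ × (3.871×10⁻⁷ − 5.459×10⁻⁸) = 4.472×10⁷ m²/s².
v = 6687 m/s = 6.687 km/s.

v ≈ 6.69 km/s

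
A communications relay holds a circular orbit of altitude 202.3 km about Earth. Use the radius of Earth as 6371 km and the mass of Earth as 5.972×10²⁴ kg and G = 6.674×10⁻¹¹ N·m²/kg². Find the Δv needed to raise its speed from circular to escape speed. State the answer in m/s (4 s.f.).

Δv ≈ 3225 m/s

μ = GM = 6.674×10⁻¹¹ × 5.972×10²⁴ = 3.986×10¹⁴ m³/s².
r = 6371 + 202.3 = 6573.3 km = 6.5733×10⁶ m.
Circular speed v_c = √(μ/r) = 7787 m/s.
Escape speed v_esc = √(2μ/r) = √2 × v_c = 11010 m/s.
Δv = v_esc − v_c = 3225 m/s.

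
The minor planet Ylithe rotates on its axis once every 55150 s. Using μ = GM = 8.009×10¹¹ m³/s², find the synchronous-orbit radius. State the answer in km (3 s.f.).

r_sync ≈ 3950 km

A synchronous orbit has period T, so by Kepler's third law a = (μT²/4π²)^(1/3).
μT²/4π² = 8.009×10¹¹ × (5.515×10⁴)² / 39.48 = 6.170×10¹⁹ m³.
a = 3.952×10⁶ m = 3951.6 km.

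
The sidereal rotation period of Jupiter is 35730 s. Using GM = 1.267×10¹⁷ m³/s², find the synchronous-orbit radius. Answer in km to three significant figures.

r_sync ≈ 1.60×10⁵ km

A synchronous orbit has period T, so by Kepler's third law a = (μT²/4π²)^(1/3).
μT²/4π² = 1.267×10¹⁷ × (3.573×10⁴)² / 39.48 = 4.097×10²⁴ m³.
a = 1.600×10⁸ m = 1.6002×10⁵ km.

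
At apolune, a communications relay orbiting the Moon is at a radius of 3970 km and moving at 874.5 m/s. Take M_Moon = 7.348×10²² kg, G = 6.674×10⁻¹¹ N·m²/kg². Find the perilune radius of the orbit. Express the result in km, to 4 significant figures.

μ = GM = 6.674×10⁻¹¹ × 7.348×10²² = 4.904×10¹² m³/s².
r_a = 3.970×10⁶ m.
Specific energy ε = v²/2 − μ/r = -8.529×10⁵ J/kg, so a = −μ/(2ε) = 2.875×10⁶ m.
The apsides satisfy r_p + r_a = 2a, so the perilune radius is 2a − r_a = 1.780×10⁶ m = 1779.8 km.

perilune radius ≈ 1780 km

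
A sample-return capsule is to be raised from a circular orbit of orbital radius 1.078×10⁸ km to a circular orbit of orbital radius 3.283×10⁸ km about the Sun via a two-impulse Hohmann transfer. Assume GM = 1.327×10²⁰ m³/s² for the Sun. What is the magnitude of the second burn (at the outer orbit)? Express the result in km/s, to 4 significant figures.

Δv ≈ 5.969 km/s

r₁ = 1.078×10⁸ km = 1.078×10¹¹ m.
r₂ = 3.283×10⁸ km = 3.283×10¹¹ m.
Transfer ellipse a_t = (r₁ + r₂)/2 = 2.180×10¹¹ m.
At r₁: circular v_c1 = √(μ/r₁) = 35090 m/s; transfer-perihelion v_p = √[μ(2/r₁ − 1/a_t)] = 43050 m/s.
At r₂: circular v_c2 = √(μ/r₂) = 20100 m/s; transfer-aphelion v_a = √[μ(2/r₂ − 1/a_t)] = 14140 m/s.
Δv₂ = v_c2 − v_a = 5969 m/s.
= 5.969 km/s.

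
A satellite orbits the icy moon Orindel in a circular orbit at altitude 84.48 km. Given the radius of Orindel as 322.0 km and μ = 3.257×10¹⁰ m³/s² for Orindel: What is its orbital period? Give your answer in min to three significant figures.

T ≈ 150 min

r = 322.0 + 84.48 = 406.48 km = 4.0648×10⁵ m.
Kepler's third law: T = 2π√(r³/μ) = 2π√((4.065×10⁵)³ / 3.257×10¹⁰).
r³/μ = 2.062×10⁶ s², so T = 2π × 1.436×10³ = 9.023×10³ s.
Converting: 9.023×10³ s ÷ 60.00 = 150.4 min.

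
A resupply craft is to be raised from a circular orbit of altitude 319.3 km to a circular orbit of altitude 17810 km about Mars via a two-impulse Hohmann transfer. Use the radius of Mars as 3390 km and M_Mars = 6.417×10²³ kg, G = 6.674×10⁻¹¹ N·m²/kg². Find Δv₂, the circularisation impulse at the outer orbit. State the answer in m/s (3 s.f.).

μ = GM = 6.674×10⁻¹¹ × 6.417×10²³ = 4.283×10¹³ m³/s².
r₁ = 3390 + 319.3 = 3709.3 km = 3.7093×10⁶ m.
r₂ = 3390 + 17810 = 21200 km = 2.1200×10⁷ m.
Transfer ellipse a_t = (r₁ + r₂)/2 = 1.245×10⁷ m.
At r₁: circular v_c1 = √(μ/r₁) = 3398 m/s; transfer-periapsis v_p = √[μ(2/r₁ − 1/a_t)] = 4433 m/s.
At r₂: circular v_c2 = √(μ/r₂) = 1421 m/s; transfer-apoapsis v_a = √[μ(2/r₂ − 1/a_t)] = 775.7 m/s.
Δv₂ = v_c2 − v_a = 645.7 m/s.

Δv ≈ 646 m/s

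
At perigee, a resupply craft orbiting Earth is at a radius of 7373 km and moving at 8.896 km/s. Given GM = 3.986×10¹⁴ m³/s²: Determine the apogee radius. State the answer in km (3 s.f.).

r_p = 7.373×10⁶ m.
Specific energy ε = v²/2 − μ/r = -1.449×10⁷ J/kg, so a = −μ/(2ε) = 1.375×10⁷ m.
The apsides satisfy r_p + r_a = 2a, so the apogee radius is 2a − r_p = 2.013×10⁷ m = 20130 km.

apogee radius ≈ 20100 km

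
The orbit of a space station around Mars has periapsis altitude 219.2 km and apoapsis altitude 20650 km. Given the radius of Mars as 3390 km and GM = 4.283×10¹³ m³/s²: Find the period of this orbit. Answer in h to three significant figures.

T ≈ 13.7 h

r_p = 3390 + 219.2 = 3609.2 km = 3.6092×10⁶ m.
r_a = 3390 + 20650 = 24040 km = 2.4040×10⁷ m.
Semi-major axis a = (r_p + r_a)/2 = (3609.2 + 24040)/2 = 13825 km = 1.382×10⁷ m.
By Kepler's third law T = 2π√(a³/μ) = 2π × 7.854×10³ = 4.935×10⁴ s.
= 13.71 h.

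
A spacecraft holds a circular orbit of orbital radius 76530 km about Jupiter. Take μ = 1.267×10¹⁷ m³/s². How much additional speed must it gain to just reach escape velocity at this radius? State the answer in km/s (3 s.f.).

Δv ≈ 16.9 km/s

r = 76530 km = 7.653×10⁷ m.
Circular speed v_c = √(μ/r) = 40690 m/s.
Escape speed v_esc = √(2μ/r) = √2 × v_c = 57540 m/s.
Δv = v_esc − v_c = 16850 m/s = 16.85 km/s.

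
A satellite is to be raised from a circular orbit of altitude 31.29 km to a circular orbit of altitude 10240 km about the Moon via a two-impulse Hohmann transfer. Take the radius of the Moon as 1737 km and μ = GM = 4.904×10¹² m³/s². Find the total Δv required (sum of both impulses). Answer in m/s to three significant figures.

r₁ = 1737 + 31.29 = 1768.3 km = 1.7683×10⁶ m.
r₂ = 1737 + 10240 = 11977 km = 1.1977×10⁷ m.
Transfer ellipse a_t = (r₁ + r₂)/2 = 6.873×10⁶ m.
At r₁: circular v_c1 = √(μ/r₁) = 1665 m/s; transfer-perilune v_p = √[μ(2/r₁ − 1/a_t)] = 2198 m/s.
Δv₁ = v_p − v_c1 = 533.1 m/s.
At r₂: circular v_c2 = √(μ/r₂) = 639.9 m/s; transfer-apolune v_a = √[μ(2/r₂ − 1/a_t)] = 324.6 m/s.
Δv₂ = v_c2 − v_a = 315.3 m/s.
Total Δv = Δv₁ + Δv₂ = 848.4 m/s.

Δv_total ≈ 848 m/s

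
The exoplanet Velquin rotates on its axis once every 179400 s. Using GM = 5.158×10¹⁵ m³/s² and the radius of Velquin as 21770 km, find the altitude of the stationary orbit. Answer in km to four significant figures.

A synchronous orbit has period T, so by Kepler's third law a = (μT²/4π²)^(1/3).
μT²/4π² = 5.158×10¹⁵ × (1.794×10⁵)² / 39.48 = 4.205×10²⁴ m³.
a = 1.614×10⁸ m = 1.6141×10⁵ km.
Altitude h = a − R = 1.6141×10⁵ − 21770 = 1.3964×10⁵ km.

h_sync ≈ 1.396×10⁵ km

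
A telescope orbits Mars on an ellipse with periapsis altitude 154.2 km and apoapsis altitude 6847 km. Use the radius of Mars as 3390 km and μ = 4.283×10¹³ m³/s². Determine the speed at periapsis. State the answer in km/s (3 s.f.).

v ≈ 4.24 km/s

r_p = 3390 + 154.2 = 3544.2 km = 3.5442×10⁶ m.
r_a = 3390 + 6847 = 10237 km = 1.0237×10⁷ m.
Semi-major axis a = (r_p + r_a)/2 = 6890.6 km = 6.891×10⁶ m.
Vis-viva: v² = μ(2/r − 1/a) = 4.283×10¹³ × (5.643×10⁻⁷ − 1.451×10⁻⁷) = 1.795×10⁷ m²/s².
v = 4237 m/s = 4.237 km/s.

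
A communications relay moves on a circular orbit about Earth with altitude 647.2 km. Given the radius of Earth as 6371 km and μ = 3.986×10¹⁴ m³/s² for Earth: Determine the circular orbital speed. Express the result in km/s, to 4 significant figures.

v ≈ 7.536 km/s

r = 6371 + 647.2 = 7018.2 km = 7.0182×10⁶ m.
For a circular orbit v = √(μ/r) = √(3.986×10¹⁴ / 7.018×10⁶) = √(5.680×10⁷) = 7536 m/s.
That is 7.536 km/s.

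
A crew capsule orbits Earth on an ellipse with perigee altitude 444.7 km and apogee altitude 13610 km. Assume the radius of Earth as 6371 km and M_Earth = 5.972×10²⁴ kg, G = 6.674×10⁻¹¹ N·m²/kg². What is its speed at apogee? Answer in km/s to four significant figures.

v ≈ 3.185 km/s

μ = GM = 6.674×10⁻¹¹ × 5.972×10²⁴ = 3.986×10¹⁴ m³/s².
r_p = 6371 + 444.7 = 6815.7 km = 6.8157×10⁶ m.
r_a = 6371 + 13610 = 19981 km = 1.9981×10⁷ m.
Semi-major axis a = (r_p + r_a)/2 = 13398 km = 1.340×10⁷ m.
Vis-viva: v² = μ(2/r − 1/a) = 3.986×10¹⁴ × (1.001×10⁻⁷ − 7.464×10⁻⁸) = 1.015×10⁷ m²/s².
v = 3185 m/s = 3.185 km/s.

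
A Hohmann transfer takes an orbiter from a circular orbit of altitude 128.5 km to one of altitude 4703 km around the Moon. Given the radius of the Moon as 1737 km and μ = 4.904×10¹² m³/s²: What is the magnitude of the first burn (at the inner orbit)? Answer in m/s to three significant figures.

Δv ≈ 398 m/s

r₁ = 1737 + 128.5 = 1865.5 km = 1.8655×10⁶ m.
r₂ = 1737 + 4703 = 6440.0 km = 6.4400×10⁶ m.
Transfer ellipse a_t = (r₁ + r₂)/2 = 4.153×10⁶ m.
At r₁: circular v_c1 = √(μ/r₁) = 1621 m/s; transfer-perilune v_p = √[μ(2/r₁ − 1/a_t)] = 2019 m/s.
Δv₁ = v_p − v_c1 = 397.7 m/s.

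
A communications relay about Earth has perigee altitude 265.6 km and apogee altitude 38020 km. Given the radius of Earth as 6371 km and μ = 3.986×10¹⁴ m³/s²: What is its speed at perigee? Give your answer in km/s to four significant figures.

v ≈ 10.22 km/s

r_p = 6371 + 265.6 = 6636.6 km = 6.6366×10⁶ m.
r_a = 6371 + 38020 = 44391 km = 4.4391×10⁷ m.
Semi-major axis a = (r_p + r_a)/2 = 25514 km = 2.551×10⁷ m.
Vis-viva: v² = μ(2/r − 1/a) = 3.986×10¹⁴ × (3.014×10⁻⁷ − 3.919×10⁻⁸) = 1.045×10⁸ m²/s².
v = 10220 m/s = 10.22 km/s.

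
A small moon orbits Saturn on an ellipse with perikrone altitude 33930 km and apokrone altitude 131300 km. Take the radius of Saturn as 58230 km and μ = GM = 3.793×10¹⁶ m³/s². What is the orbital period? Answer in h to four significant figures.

T ≈ 14.98 h

r_p = 58230 + 33930 = 92160 km = 9.2160×10⁷ m.
r_a = 58230 + 131300 = 189530 km = 1.8953×10⁸ m.
Semi-major axis a = (r_p + r_a)/2 = (92160 + 1.8953×10⁵)/2 = 1.4084×10⁵ km = 1.408×10⁸ m.
By Kepler's third law T = 2π√(a³/μ) = 2π × 8.583×10³ = 5.393×10⁴ s.
= 14.98 h.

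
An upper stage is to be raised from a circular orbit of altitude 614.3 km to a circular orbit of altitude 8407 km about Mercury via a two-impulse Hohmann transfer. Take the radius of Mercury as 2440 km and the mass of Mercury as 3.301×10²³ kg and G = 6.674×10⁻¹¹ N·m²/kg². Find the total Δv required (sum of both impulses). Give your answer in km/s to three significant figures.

μ = GM = 6.674×10⁻¹¹ × 3.301×10²³ = 2.203×10¹³ m³/s².
r₁ = 2440 + 614.3 = 3054.3 km = 3.0543×10⁶ m.
r₂ = 2440 + 8407 = 10847 km = 1.0847×10⁷ m.
Transfer ellipse a_t = (r₁ + r₂)/2 = 6.951×10⁶ m.
At r₁: circular v_c1 = √(μ/r₁) = 2686 m/s; transfer-periherm v_p = √[μ(2/r₁ − 1/a_t)] = 3355 m/s.
Δv₁ = v_p − v_c1 = 669.4 m/s.
At r₂: circular v_c2 = √(μ/r₂) = 1425 m/s; transfer-apoherm v_a = √[μ(2/r₂ − 1/a_t)] = 944.7 m/s.
Δv₂ = v_c2 − v_a = 480.4 m/s.
Total Δv = Δv₁ + Δv₂ = 1150 m/s = 1.150 km/s.

Δv_total ≈ 1.15 km/s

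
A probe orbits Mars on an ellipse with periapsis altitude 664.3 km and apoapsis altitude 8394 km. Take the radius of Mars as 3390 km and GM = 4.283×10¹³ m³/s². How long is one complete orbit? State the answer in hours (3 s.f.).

r_p = 3390 + 664.3 = 4054.3 km = 4.0543×10⁶ m.
r_a = 3390 + 8394 = 11784 km = 1.1784×10⁷ m.
Semi-major axis a = (r_p + r_a)/2 = (4054.3 + 11784)/2 = 7919.1 km = 7.919×10⁶ m.
By Kepler's third law T = 2π√(a³/μ) = 2π × 3.405×10³ = 2.140×10⁴ s.
= 5.943 hours.

T ≈ 5.94 hours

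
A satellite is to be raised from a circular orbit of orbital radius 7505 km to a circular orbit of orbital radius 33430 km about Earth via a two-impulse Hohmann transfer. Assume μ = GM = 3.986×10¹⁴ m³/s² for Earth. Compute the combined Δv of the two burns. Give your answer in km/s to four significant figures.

r₁ = 7505 km = 7.505×10⁶ m.
r₂ = 33430 km = 3.343×10⁷ m.
Transfer ellipse a_t = (r₁ + r₂)/2 = 2.047×10⁷ m.
At r₁: circular v_c1 = √(μ/r₁) = 7288 m/s; transfer-perigee v_p = √[μ(2/r₁ − 1/a_t)] = 9314 m/s.
Δv₁ = v_p − v_c1 = 2026 m/s.
At r₂: circular v_c2 = √(μ/r₂) = 3453 m/s; transfer-apogee v_a = √[μ(2/r₂ − 1/a_t)] = 2091 m/s.
Δv₂ = v_c2 − v_a = 1362 m/s.
Total Δv = Δv₁ + Δv₂ = 3388 m/s = 3.388 km/s.

Δv_total ≈ 3.388 km/s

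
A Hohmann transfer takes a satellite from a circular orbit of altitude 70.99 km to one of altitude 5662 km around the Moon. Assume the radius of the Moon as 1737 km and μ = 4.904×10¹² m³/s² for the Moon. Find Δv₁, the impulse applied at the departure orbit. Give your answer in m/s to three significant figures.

Δv ≈ 441 m/s

r₁ = 1737 + 70.99 = 1808.0 km = 1.8080×10⁶ m.
r₂ = 1737 + 5662 = 7399.0 km = 7.3990×10⁶ m.
Transfer ellipse a_t = (r₁ + r₂)/2 = 4.603×10⁶ m.
At r₁: circular v_c1 = √(μ/r₁) = 1647 m/s; transfer-perilune v_p = √[μ(2/r₁ − 1/a_t)] = 2088 m/s.
Δv₁ = v_p − v_c1 = 441.0 m/s.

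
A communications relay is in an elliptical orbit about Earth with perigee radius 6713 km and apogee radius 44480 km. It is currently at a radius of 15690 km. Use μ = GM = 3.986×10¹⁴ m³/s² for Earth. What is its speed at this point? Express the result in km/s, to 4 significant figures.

Semi-major axis a = (r_p + r_a)/2 = 25596 km = 2.560×10⁷ m.
Vis-viva: v² = μ(2/r − 1/a) = 3.986×10¹⁴ × (1.275×10⁻⁷ − 3.907×10⁻⁸) = 3.524×10⁷ m²/s².
v = 5936 m/s = 5.936 km/s.

v ≈ 5.936 km/s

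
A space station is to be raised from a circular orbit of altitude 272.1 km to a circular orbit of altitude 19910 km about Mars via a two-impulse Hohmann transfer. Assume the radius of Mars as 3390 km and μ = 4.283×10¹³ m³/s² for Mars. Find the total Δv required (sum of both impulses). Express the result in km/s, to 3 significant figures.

Δv_total ≈ 1.73 km/s

r₁ = 3390 + 272.1 = 3662.1 km = 3.6621×10⁶ m.
r₂ = 3390 + 19910 = 23300 km = 2.3300×10⁷ m.
Transfer ellipse a_t = (r₁ + r₂)/2 = 1.348×10⁷ m.
At r₁: circular v_c1 = √(μ/r₁) = 3420 m/s; transfer-periapsis v_p = √[μ(2/r₁ − 1/a_t)] = 4496 m/s.
Δv₁ = v_p − v_c1 = 1076 m/s.
At r₂: circular v_c2 = √(μ/r₂) = 1356 m/s; transfer-apoapsis v_a = √[μ(2/r₂ − 1/a_t)] = 706.6 m/s.
Δv₂ = v_c2 − v_a = 649.2 m/s.
Total Δv = Δv₁ + Δv₂ = 1725 m/s = 1.725 km/s.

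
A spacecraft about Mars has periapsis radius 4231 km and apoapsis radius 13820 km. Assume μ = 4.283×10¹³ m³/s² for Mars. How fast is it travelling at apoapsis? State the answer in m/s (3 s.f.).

v ≈ 1210 m/s

Semi-major axis a = (r_p + r_a)/2 = 9025.5 km = 9.026×10⁶ m.
Vis-viva: v² = μ(2/r − 1/a) = 4.283×10¹³ × (1.447×10⁻⁷ − 1.108×10⁻⁷) = 1.453×10⁶ m²/s².
v = 1205 m/s.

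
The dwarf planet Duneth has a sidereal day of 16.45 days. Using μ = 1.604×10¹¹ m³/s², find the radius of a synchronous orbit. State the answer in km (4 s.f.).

r_sync ≈ 20170 km

T = 16.45 days = 1.421×10⁶ s.
A synchronous orbit has period T, so by Kepler's third law a = (μT²/4π²)^(1/3).
μT²/4π² = 1.604×10¹¹ × (1.421×10⁶)² / 39.48 = 8.207×10²¹ m³.
a = 2.017×10⁷ m = 20171 km.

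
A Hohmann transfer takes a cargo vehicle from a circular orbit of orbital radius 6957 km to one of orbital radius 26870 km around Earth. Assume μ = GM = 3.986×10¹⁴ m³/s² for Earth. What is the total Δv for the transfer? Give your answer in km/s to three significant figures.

r₁ = 6957 km = 6.957×10⁶ m.
r₂ = 26870 km = 2.687×10⁷ m.
Transfer ellipse a_t = (r₁ + r₂)/2 = 1.691×10⁷ m.
At r₁: circular v_c1 = √(μ/r₁) = 7569 m/s; transfer-perigee v_p = √[μ(2/r₁ − 1/a_t)] = 9541 m/s.
Δv₁ = v_p − v_c1 = 1971 m/s.
At r₂: circular v_c2 = √(μ/r₂) = 3852 m/s; transfer-apogee v_a = √[μ(2/r₂ − 1/a_t)] = 2470 m/s.
Δv₂ = v_c2 − v_a = 1381 m/s.
Total Δv = Δv₁ + Δv₂ = 3353 m/s = 3.353 km/s.

Δv_total ≈ 3.35 km/s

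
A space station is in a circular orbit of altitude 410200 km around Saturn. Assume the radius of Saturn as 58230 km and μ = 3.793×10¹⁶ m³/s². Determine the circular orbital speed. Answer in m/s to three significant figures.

v ≈ 9000 m/s

r = 58230 + 410200 = 468430 km = 4.6843×10⁸ m.
For a circular orbit v = √(μ/r) = √(3.793×10¹⁶ / 4.684×10⁸) = √(8.097×10⁷) = 8998 m/s.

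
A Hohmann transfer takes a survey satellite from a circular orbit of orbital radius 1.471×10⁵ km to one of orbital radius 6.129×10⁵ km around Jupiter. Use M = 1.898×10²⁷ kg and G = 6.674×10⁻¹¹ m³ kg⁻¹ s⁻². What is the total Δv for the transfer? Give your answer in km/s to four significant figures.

μ = GM = 6.674×10⁻¹¹ × 1.898×10²⁷ = 1.267×10¹⁷ m³/s².
r₁ = 1.471×10⁵ km = 1.471×10⁸ m.
r₂ = 6.129×10⁵ km = 6.129×10⁸ m.
Transfer ellipse a_t = (r₁ + r₂)/2 = 3.800×10⁸ m.
At r₁: circular v_c1 = √(μ/r₁) = 29350 m/s; transfer-perijove v_p = √[μ(2/r₁ − 1/a_t)] = 37270 m/s.
Δv₁ = v_p − v_c1 = 7923 m/s.
At r₂: circular v_c2 = √(μ/r₂) = 14380 m/s; transfer-apojove v_a = √[μ(2/r₂ − 1/a_t)] = 8945 m/s.
Δv₂ = v_c2 − v_a = 5432 m/s.
Total Δv = Δv₁ + Δv₂ = 13350 m/s = 13.35 km/s.

Δv_total ≈ 13.35 km/s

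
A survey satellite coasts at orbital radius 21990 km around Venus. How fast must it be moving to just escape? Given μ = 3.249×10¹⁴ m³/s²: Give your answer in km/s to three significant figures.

r = 21990 km = 2.199×10⁷ m.
Escape speed v_esc = √(2μ/r) = √(2 × 3.249×10¹⁴ / 2.199×10⁷) = √(2.955×10⁷) = 5436 m/s.
= 5.436 km/s.

v_esc ≈ 5.44 km/s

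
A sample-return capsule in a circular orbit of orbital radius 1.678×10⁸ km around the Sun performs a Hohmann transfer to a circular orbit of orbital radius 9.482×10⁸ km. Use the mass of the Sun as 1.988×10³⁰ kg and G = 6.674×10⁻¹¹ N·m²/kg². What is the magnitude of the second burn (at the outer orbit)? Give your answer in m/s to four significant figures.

Δv ≈ 5342 m/s

μ = GM = 6.674×10⁻¹¹ × 1.988×10³⁰ = 1.327×10²⁰ m³/s².
r₁ = 1.678×10⁸ km = 1.678×10¹¹ m.
r₂ = 9.482×10⁸ km = 9.482×10¹¹ m.
Transfer ellipse a_t = (r₁ + r₂)/2 = 5.580×10¹¹ m.
At r₁: circular v_c1 = √(μ/r₁) = 28120 m/s; transfer-perihelion v_p = √[μ(2/r₁ − 1/a_t)] = 36660 m/s.
At r₂: circular v_c2 = √(μ/r₂) = 11830 m/s; transfer-aphelion v_a = √[μ(2/r₂ − 1/a_t)] = 6487 m/s.
Δv₂ = v_c2 − v_a = 5342 m/s.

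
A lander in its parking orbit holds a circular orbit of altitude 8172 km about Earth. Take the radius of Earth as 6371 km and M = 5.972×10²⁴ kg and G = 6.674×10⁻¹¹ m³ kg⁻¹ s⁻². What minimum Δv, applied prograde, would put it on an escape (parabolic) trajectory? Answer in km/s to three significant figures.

Δv ≈ 2.17 km/s

μ = GM = 6.674×10⁻¹¹ × 5.972×10²⁴ = 3.986×10¹⁴ m³/s².
r = 6371 + 8172 = 14543 km = 1.4543×10⁷ m.
Circular speed v_c = √(μ/r) = 5235 m/s.
Escape speed v_esc = √(2μ/r) = √2 × v_c = 7404 m/s.
Δv = v_esc − v_c = 2168 m/s = 2.168 km/s.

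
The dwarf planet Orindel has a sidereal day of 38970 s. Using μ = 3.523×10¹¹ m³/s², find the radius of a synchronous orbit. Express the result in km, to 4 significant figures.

A synchronous orbit has period T, so by Kepler's third law a = (μT²/4π²)^(1/3).
μT²/4π² = 3.523×10¹¹ × (3.897×10⁴)² / 39.48 = 1.355×10¹⁹ m³.
a = 2.384×10⁶ m = 2384.2 km.

r_sync ≈ 2384 km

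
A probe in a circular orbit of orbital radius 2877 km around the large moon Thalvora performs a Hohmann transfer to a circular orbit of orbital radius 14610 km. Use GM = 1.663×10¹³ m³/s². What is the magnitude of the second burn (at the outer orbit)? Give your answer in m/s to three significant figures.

r₁ = 2877 km = 2.877×10⁶ m.
r₂ = 14610 km = 1.461×10⁷ m.
Transfer ellipse a_t = (r₁ + r₂)/2 = 8.744×10⁶ m.
At r₁: circular v_c1 = √(μ/r₁) = 2404 m/s; transfer-periapsis v_p = √[μ(2/r₁ − 1/a_t)] = 3108 m/s.
At r₂: circular v_c2 = √(μ/r₂) = 1067 m/s; transfer-apoapsis v_a = √[μ(2/r₂ − 1/a_t)] = 612.0 m/s.
Δv₂ = v_c2 − v_a = 454.9 m/s.

Δv ≈ 455 m/s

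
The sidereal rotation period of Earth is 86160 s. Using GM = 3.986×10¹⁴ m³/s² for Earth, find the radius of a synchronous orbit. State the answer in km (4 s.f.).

r_sync ≈ 42160 km

A synchronous orbit has period T, so by Kepler's third law a = (μT²/4π²)^(1/3).
μT²/4π² = 3.986×10¹⁴ × (8.616×10⁴)² / 39.48 = 7.495×10²² m³.
a = 4.216×10⁷ m = 42163 km.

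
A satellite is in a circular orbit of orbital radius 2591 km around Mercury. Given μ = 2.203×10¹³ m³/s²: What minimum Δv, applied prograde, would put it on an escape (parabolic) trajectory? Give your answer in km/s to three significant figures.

Δv ≈ 1.21 km/s

r = 2591 km = 2.591×10⁶ m.
Circular speed v_c = √(μ/r) = 2916 m/s.
Escape speed v_esc = √(2μ/r) = √2 × v_c = 4124 m/s.
Δv = v_esc − v_c = 1208 m/s = 1.208 km/s.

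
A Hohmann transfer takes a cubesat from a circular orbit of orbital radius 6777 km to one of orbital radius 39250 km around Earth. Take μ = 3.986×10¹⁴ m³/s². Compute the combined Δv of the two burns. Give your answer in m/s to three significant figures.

Δv_total ≈ 3800 m/s

r₁ = 6777 km = 6.777×10⁶ m.
r₂ = 39250 km = 3.925×10⁷ m.
Transfer ellipse a_t = (r₁ + r₂)/2 = 2.301×10⁷ m.
At r₁: circular v_c1 = √(μ/r₁) = 7669 m/s; transfer-perigee v_p = √[μ(2/r₁ − 1/a_t)] = 10020 m/s.
Δv₁ = v_p − v_c1 = 2346 m/s.
At r₂: circular v_c2 = √(μ/r₂) = 3187 m/s; transfer-apogee v_a = √[μ(2/r₂ − 1/a_t)] = 1729 m/s.
Δv₂ = v_c2 − v_a = 1457 m/s.
Total Δv = Δv₁ + Δv₂ = 3804 m/s.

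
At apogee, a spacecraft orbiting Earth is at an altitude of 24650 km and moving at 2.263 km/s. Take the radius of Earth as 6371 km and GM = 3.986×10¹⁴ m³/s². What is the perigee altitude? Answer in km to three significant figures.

perigee altitude ≈ 1350 km

r_a = 6371 + 24650 = 31021 km = 3.102×10⁷ m.
Specific energy ε = v²/2 − μ/r = -1.029×10⁷ J/kg, so a = −μ/(2ε) = 1.937×10⁷ m.
The apsides satisfy r_p + r_a = 2a, so the perigee radius is 2a − r_a = 7.720×10⁶ m = 7720.2 km.
Perigee altitude = 7720.2 − 6371 = 1349.2 km.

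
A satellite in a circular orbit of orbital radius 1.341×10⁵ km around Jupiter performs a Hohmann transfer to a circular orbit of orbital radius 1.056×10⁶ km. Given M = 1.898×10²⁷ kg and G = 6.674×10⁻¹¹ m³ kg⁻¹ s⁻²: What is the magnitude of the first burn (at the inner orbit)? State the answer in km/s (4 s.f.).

Δv ≈ 10.21 km/s

μ = GM = 6.674×10⁻¹¹ × 1.898×10²⁷ = 1.267×10¹⁷ m³/s².
r₁ = 1.341×10⁵ km = 1.341×10⁸ m.
r₂ = 1.056×10⁶ km = 1.056×10⁹ m.
Transfer ellipse a_t = (r₁ + r₂)/2 = 5.950×10⁸ m.
At r₁: circular v_c1 = √(μ/r₁) = 30730 m/s; transfer-perijove v_p = √[μ(2/r₁ − 1/a_t)] = 40940 m/s.
Δv₁ = v_p − v_c1 = 10210 m/s.
= 10.21 km/s.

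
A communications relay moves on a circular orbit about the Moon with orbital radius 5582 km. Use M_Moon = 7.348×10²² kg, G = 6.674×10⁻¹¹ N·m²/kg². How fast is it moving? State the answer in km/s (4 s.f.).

v ≈ 0.9373 km/s

μ = GM = 6.674×10⁻¹¹ × 7.348×10²² = 4.904×10¹² m³/s².
r = 5582 km = 5.582×10⁶ m.
For a circular orbit v = √(μ/r) = √(4.904×10¹² / 5.582×10⁶) = √(8.785×10⁵) = 937.3 m/s.
That is 0.9373 km/s.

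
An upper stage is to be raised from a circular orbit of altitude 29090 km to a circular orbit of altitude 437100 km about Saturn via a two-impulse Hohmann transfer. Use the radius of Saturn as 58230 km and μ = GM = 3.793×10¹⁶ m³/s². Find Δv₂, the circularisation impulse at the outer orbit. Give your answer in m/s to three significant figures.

Δv ≈ 3960 m/s

r₁ = 58230 + 29090 = 87320 km = 8.7320×10⁷ m.
r₂ = 58230 + 437100 = 495330 km = 4.9533×10⁸ m.
Transfer ellipse a_t = (r₁ + r₂)/2 = 2.913×10⁸ m.
At r₁: circular v_c1 = √(μ/r₁) = 20840 m/s; transfer-perikrone v_p = √[μ(2/r₁ − 1/a_t)] = 27180 m/s.
At r₂: circular v_c2 = √(μ/r₂) = 8751 m/s; transfer-apokrone v_a = √[μ(2/r₂ − 1/a_t)] = 4791 m/s.
Δv₂ = v_c2 − v_a = 3960 m/s.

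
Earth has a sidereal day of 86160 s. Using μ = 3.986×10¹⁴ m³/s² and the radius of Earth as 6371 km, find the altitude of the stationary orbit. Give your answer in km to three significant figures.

A synchronous orbit has period T, so by Kepler's third law a = (μT²/4π²)^(1/3).
μT²/4π² = 3.986×10¹⁴ × (8.616×10⁴)² / 39.48 = 7.495×10²² m³.
a = 4.216×10⁷ m = 42163 km.
Altitude h = a − R = 42163 − 6371 = 35792 km.

h_sync ≈ 35800 km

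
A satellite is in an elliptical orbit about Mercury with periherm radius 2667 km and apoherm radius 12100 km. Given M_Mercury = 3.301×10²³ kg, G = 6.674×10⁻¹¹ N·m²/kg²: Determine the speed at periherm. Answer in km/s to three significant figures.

v ≈ 3.68 km/s

μ = GM = 6.674×10⁻¹¹ × 3.301×10²³ = 2.203×10¹³ m³/s².
Semi-major axis a = (r_p + r_a)/2 = 7383.5 km = 7.384×10⁶ m.
Vis-viva: v² = μ(2/r − 1/a) = 2.203×10¹³ × (7.499×10⁻⁷ − 1.354×10⁻⁷) = 1.354×10⁷ m²/s².
v = 3679 m/s = 3.679 km/s.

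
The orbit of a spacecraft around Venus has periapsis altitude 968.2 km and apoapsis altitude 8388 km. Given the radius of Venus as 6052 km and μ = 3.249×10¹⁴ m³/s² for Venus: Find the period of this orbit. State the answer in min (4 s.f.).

r_p = 6052 + 968.2 = 7020.2 km = 7.0202×10⁶ m.
r_a = 6052 + 8388 = 14440 km = 1.4440×10⁷ m.
Semi-major axis a = (r_p + r_a)/2 = (7020.2 + 14440)/2 = 10730 km = 1.073×10⁷ m.
By Kepler's third law T = 2π√(a³/μ) = 2π × 1.950×10³ = 1.225×10⁴ s.
= 204.2 min.

T ≈ 204.2 min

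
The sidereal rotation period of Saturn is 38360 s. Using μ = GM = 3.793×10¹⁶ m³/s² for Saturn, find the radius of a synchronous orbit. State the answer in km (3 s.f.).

r_sync ≈ 1.12×10⁵ km

A synchronous orbit has period T, so by Kepler's third law a = (μT²/4π²)^(1/3).
μT²/4π² = 3.793×10¹⁶ × (3.836×10⁴)² / 39.48 = 1.414×10²⁴ m³.
a = 1.122×10⁸ m = 1.1223×10⁵ km.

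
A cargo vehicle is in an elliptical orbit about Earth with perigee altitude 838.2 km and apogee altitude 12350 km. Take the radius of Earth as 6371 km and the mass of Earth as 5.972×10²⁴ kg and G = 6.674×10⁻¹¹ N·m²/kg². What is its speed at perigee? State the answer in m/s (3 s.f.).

v ≈ 8930 m/s

μ = GM = 6.674×10⁻¹¹ × 5.972×10²⁴ = 3.986×10¹⁴ m³/s².
r_p = 6371 + 838.2 = 7209.2 km = 7.2092×10⁶ m.
r_a = 6371 + 12350 = 18721 km = 1.8721×10⁷ m.
Semi-major axis a = (r_p + r_a)/2 = 12965 km = 1.297×10⁷ m.
Vis-viva: v² = μ(2/r − 1/a) = 3.986×10¹⁴ × (2.774×10⁻⁷ − 7.713×10⁻⁸) = 7.983×10⁷ m²/s².
v = 8935 m/s.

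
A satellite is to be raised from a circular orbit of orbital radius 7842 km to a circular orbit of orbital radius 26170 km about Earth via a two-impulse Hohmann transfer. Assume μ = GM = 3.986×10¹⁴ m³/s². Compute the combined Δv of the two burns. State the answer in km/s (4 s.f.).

r₁ = 7842 km = 7.842×10⁶ m.
r₂ = 26170 km = 2.617×10⁷ m.
Transfer ellipse a_t = (r₁ + r₂)/2 = 1.701×10⁷ m.
At r₁: circular v_c1 = √(μ/r₁) = 7129 m/s; transfer-perigee v_p = √[μ(2/r₁ − 1/a_t)] = 8844 m/s.
Δv₁ = v_p − v_c1 = 1715 m/s.
At r₂: circular v_c2 = √(μ/r₂) = 3903 m/s; transfer-apogee v_a = √[μ(2/r₂ − 1/a_t)] = 2650 m/s.
Δv₂ = v_c2 − v_a = 1253 m/s.
Total Δv = Δv₁ + Δv₂ = 2967 m/s = 2.967 km/s.

Δv_total ≈ 2.967 km/s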